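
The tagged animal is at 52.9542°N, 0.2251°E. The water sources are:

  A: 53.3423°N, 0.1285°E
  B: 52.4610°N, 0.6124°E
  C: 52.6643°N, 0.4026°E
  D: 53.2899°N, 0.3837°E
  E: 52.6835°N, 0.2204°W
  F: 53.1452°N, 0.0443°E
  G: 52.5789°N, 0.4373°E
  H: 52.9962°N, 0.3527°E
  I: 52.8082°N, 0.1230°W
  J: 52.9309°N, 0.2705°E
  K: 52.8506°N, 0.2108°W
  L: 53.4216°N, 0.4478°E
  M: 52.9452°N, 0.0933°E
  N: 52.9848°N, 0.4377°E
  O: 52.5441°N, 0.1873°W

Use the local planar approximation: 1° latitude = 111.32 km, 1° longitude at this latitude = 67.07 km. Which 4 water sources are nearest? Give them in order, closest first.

J, M, H, N

Distances from 52.9542°N, 0.2251°E:
A: 43.6864 km
B: 60.7380 km
C: 34.3975 km
D: 38.8546 km
E: 42.4367 km
F: 24.4770 km
G: 44.1361 km
H: 9.7520 km
I: 28.4471 km
J: 3.9999 km
K: 31.4283 km
L: 54.1324 km
M: 8.8964 km
N: 14.6603 km
O: 53.3778 km
Sorted: J (3.9999 km) < M (8.8964 km) < H (9.7520 km) < N (14.6603 km) < F (24.4770 km) < I (28.4471 km) < …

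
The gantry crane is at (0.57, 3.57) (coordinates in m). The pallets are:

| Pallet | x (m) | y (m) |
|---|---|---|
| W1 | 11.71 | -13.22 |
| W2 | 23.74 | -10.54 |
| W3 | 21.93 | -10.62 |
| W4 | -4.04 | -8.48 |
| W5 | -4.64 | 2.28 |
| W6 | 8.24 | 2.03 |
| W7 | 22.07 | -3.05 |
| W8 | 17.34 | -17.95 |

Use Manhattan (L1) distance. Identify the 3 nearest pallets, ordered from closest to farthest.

Distances from (0.57, 3.57):
W1: |11.14| + |-16.79| = 11.14 + 16.79 = 27.93 m
W2: |23.17| + |-14.11| = 23.17 + 14.11 = 37.28 m
W3: |21.36| + |-14.19| = 21.36 + 14.19 = 35.55 m
W4: |-4.61| + |-12.05| = 4.61 + 12.05 = 16.66 m
W5: |-5.21| + |-1.29| = 5.21 + 1.29 = 6.50 m
W6: |7.67| + |-1.54| = 7.67 + 1.54 = 9.21 m
W7: |21.50| + |-6.62| = 21.50 + 6.62 = 28.12 m
W8: |16.77| + |-21.52| = 16.77 + 21.52 = 38.29 m
Sorted: W5 (6.50 m) < W6 (9.21 m) < W4 (16.66 m) < W1 (27.93 m) < W7 (28.12 m) < …

W5, W6, W4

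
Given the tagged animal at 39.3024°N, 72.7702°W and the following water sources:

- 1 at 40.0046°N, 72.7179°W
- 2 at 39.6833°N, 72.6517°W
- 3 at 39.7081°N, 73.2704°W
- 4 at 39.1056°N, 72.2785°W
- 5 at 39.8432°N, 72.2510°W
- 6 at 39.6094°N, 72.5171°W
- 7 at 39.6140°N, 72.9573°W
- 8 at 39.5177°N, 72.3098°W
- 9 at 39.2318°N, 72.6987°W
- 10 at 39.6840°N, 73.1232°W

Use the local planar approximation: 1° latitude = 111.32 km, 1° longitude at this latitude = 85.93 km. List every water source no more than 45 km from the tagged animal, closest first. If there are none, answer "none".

9, 7, 6, 2

Distances from 39.3024°N, 72.7702°W:
1: √((0.7022·111.32)² + (0.0523·85.93)²) = √(6110.377553 + 20.197285) = 78.2980 km
2: √((0.3809·111.32)² + (0.1185·85.93)²) = √(1797.911626 + 103.687481) = 43.6073 km
3: √((0.4057·111.32)² + (-0.5002·85.93)²) = √(2039.653574 + 1847.468313) = 62.3468 km
4: √((-0.1968·111.32)² + (0.4917·85.93)²) = √(479.950649 + 1785.212998) = 47.5937 km
5: √((0.5408·111.32)² + (0.5192·85.93)²) = √(3624.263466 + 1990.485376) = 74.9316 km
6: √((0.3070·111.32)² + (0.2531·85.93)²) = √(1167.947029 + 473.013912) = 40.5088 km
7: √((0.3116·111.32)² + (-0.1871·85.93)²) = √(1203.209614 + 258.486103) = 38.2321 km
8: √((0.2153·111.32)² + (0.4604·85.93)²) = √(574.426484 + 1565.165453) = 46.2557 km
9: √((-0.0706·111.32)² + (0.0715·85.93)²) = √(61.766899 + 37.748675) = 9.9757 km
10: √((0.3816·111.32)² + (-0.3530·85.93)²) = √(1804.525932 + 920.108482) = 52.1980 km
Threshold 45 km: 9 (9.9757 km), 7 (38.2321 km), 6 (40.5088 km), 2 (43.6073 km) are within range.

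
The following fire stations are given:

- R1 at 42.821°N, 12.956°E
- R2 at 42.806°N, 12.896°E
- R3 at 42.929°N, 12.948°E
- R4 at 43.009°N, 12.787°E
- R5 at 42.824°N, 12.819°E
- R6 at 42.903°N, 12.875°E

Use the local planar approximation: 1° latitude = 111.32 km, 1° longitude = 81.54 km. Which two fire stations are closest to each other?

Pairwise distances:
R1–R2: 5.170 km
R1–R3: 12.040 km
R1–R4: 25.058 km
R1–R5: 11.176 km
R1–R6: 11.267 km
R2–R3: 14.334 km
R2–R4: 24.283 km
R2–R5: 6.591 km
R2–R6: 10.933 km
R3–R4: 15.864 km
R3–R5: 15.725 km
R3–R6: 6.619 km
R4–R5: 20.759 km
R4–R6: 13.810 km
R5–R6: 9.909 km
Closest pair: R1–R2 at 5.170 km.

R1 and R2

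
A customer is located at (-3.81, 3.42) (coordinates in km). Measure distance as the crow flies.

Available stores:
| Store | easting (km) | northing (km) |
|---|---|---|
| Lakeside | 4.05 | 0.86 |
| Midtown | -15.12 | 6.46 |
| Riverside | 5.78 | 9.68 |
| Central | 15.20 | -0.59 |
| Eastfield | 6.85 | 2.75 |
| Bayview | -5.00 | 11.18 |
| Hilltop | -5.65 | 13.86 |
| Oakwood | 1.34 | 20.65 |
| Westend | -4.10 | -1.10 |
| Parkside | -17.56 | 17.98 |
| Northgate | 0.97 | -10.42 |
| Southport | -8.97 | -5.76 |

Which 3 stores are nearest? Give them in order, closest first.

Westend, Bayview, Lakeside

Distances from (-3.81, 3.42):
Lakeside: √((7.86)² + (-2.56)²) = √(61.7796 + 6.5536) = 8.27 km
Midtown: √((-11.31)² + (3.04)²) = √(127.9161 + 9.2416) = 11.71 km
Riverside: √((9.59)² + (6.26)²) = √(91.9681 + 39.1876) = 11.45 km
Central: √((19.01)² + (-4.01)²) = √(361.3801 + 16.0801) = 19.43 km
Eastfield: √((10.66)² + (-0.67)²) = √(113.6356 + 0.4489) = 10.68 km
Bayview: √((-1.19)² + (7.76)²) = √(1.4161 + 60.2176) = 7.85 km
Hilltop: √((-1.84)² + (10.44)²) = √(3.3856 + 108.9936) = 10.60 km
Oakwood: √((5.15)² + (17.23)²) = √(26.5225 + 296.8729) = 17.98 km
Westend: √((-0.29)² + (-4.52)²) = √(0.0841 + 20.4304) = 4.53 km
Parkside: √((-13.75)² + (14.56)²) = √(189.0625 + 211.9936) = 20.03 km
Northgate: √((4.78)² + (-13.84)²) = √(22.8484 + 191.5456) = 14.64 km
Southport: √((-5.16)² + (-9.18)²) = √(26.6256 + 84.2724) = 10.53 km
Sorted: Westend (4.53 km) < Bayview (7.85 km) < Lakeside (8.27 km) < Southport (10.53 km) < Hilltop (10.60 km) < …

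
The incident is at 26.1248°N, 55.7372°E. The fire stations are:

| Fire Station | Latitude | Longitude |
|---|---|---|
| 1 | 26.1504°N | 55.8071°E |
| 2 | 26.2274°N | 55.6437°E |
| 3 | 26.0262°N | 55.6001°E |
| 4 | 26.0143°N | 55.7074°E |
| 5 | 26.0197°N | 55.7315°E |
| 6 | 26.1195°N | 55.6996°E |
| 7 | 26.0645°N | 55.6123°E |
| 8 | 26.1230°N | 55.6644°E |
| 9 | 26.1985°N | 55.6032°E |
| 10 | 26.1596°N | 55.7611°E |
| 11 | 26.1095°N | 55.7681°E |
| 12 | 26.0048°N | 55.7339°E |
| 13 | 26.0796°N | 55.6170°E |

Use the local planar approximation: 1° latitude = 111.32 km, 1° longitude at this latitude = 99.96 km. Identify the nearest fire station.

11

Distances from 26.1248°N, 55.7372°E:
1: √((0.0256·111.32)² + (0.0699·99.96)²) = √(8.121314 + 48.821020) = 7.5460 km
2: √((0.1026·111.32)² + (-0.0935·99.96)²) = √(130.449109 + 87.352576) = 14.7581 km
3: √((-0.0986·111.32)² + (-0.1371·99.96)²) = √(120.475913 + 187.813759) = 17.5582 km
4: √((-0.1105·111.32)² + (-0.0298·99.96)²) = √(151.311157 + 8.873297) = 12.6564 km
5: √((-0.1051·111.32)² + (-0.0057·99.96)²) = √(136.883729 + 0.324640) = 11.7136 km
6: √((-0.0053·111.32)² + (-0.0376·99.96)²) = √(0.348095 + 14.126292) = 3.8045 km
7: √((-0.0603·111.32)² + (-0.1249·99.96)²) = √(45.058945 + 155.875325) = 14.1751 km
8: √((-0.0018·111.32)² + (-0.0728·99.96)²) = √(0.040151 + 52.956010) = 7.2798 km
9: √((0.0737·111.32)² + (-0.1340·99.96)²) = √(67.310276 + 179.416381) = 15.7075 km
10: √((0.0348·111.32)² + (0.0239·99.96)²) = √(15.007380 + 5.707531) = 4.5514 km
11: √((-0.0153·111.32)² + (0.0309·99.96)²) = √(2.900877 + 9.540463) = 3.5272 km
12: √((-0.1200·111.32)² + (-0.0033·99.96)²) = √(178.446851 + 0.108813) = 13.3625 km
13: √((-0.0452·111.32)² + (-0.1202·99.96)²) = √(25.317643 + 144.364839) = 13.0262 km
Minimum: 11 at 3.5272 km.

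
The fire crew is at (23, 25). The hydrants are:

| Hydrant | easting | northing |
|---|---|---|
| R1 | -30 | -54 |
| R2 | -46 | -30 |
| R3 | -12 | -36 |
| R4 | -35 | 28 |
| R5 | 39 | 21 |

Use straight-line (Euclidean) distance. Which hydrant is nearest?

R5

Distances from (23, 25):
R1: 95.1
R2: 88.2
R3: 70.3
R4: 58.1
R5: 16.5
Minimum: R5 at 16.5.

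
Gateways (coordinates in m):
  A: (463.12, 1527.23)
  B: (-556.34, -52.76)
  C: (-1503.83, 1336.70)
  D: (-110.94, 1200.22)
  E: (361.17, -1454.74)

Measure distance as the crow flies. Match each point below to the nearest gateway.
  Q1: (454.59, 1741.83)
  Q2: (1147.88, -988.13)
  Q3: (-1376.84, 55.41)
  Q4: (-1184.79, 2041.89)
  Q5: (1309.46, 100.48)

Q1→A; Q2→E; Q3→B; Q4→C; Q5→A

Q1 at (454.59, 1741.83):
  A: 214.77 m
  B: 2059.74 m
  C: 1999.88 m
  D: 783.05 m
  E: 3197.93 m
  → nearest: A (214.77 m)
Q2 at (1147.88, -988.13):
  A: 2606.90 m
  B: 1944.04 m
  C: 3526.53 m
  D: 2524.58 m
  E: 914.68 m
  → nearest: E (914.68 m)
Q3 at (-1376.84, 55.41):
  A: 2356.21 m
  B: 827.60 m
  C: 1287.57 m
  D: 1706.78 m
  E: 2302.44 m
  → nearest: B (827.60 m)
Q4 at (-1184.79, 2041.89):
  A: 1726.41 m
  B: 2186.89 m
  C: 774.00 m
  D: 1364.39 m
  E: 3823.14 m
  → nearest: C (774.00 m)
Q5 at (1309.46, 100.48):
  A: 1658.89 m
  B: 1872.08 m
  C: 3072.92 m
  D: 1796.38 m
  E: 1821.53 m
  → nearest: A (1658.89 m)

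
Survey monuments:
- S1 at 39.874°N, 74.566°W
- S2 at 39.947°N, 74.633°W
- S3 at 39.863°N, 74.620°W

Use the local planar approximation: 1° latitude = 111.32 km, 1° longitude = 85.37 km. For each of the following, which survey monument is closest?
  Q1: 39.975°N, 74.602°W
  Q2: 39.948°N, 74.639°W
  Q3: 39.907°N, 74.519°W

Q1 at 39.975°N, 74.602°W:
  S1: 11.656 km
  S2: 4.089 km
  S3: 12.562 km
  → nearest: S2 (4.089 km)
Q2 at 39.948°N, 74.639°W:
  S1: 10.329 km
  S2: 0.524 km
  S3: 9.600 km
  → nearest: S2 (0.524 km)
Q3 at 39.907°N, 74.519°W:
  S1: 5.440 km
  S2: 10.702 km
  S3: 9.916 km
  → nearest: S1 (5.440 km)

Q1→S2; Q2→S2; Q3→S1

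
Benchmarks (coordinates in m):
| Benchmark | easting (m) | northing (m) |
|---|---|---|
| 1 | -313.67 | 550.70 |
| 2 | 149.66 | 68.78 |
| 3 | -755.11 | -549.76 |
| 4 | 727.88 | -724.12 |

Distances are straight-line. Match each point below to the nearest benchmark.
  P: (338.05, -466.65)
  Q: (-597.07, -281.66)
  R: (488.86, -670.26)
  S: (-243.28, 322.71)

P at (338.05, -466.65):
  1: 1208.20 m
  2: 567.61 m
  3: 1096.31 m
  4: 467.18 m
  → nearest: 4 (467.18 m)
Q at (-597.07, -281.66):
  1: 879.28 m
  2: 824.87 m
  3: 311.21 m
  4: 1396.88 m
  → nearest: 3 (311.21 m)
R at (488.86, -670.26):
  1: 1461.09 m
  2: 813.16 m
  3: 1249.79 m
  4: 245.01 m
  → nearest: 4 (245.01 m)
S at (-243.28, 322.71):
  1: 238.61 m
  2: 467.85 m
  3: 1011.52 m
  4: 1427.94 m
  → nearest: 1 (238.61 m)

P→4; Q→3; R→4; S→1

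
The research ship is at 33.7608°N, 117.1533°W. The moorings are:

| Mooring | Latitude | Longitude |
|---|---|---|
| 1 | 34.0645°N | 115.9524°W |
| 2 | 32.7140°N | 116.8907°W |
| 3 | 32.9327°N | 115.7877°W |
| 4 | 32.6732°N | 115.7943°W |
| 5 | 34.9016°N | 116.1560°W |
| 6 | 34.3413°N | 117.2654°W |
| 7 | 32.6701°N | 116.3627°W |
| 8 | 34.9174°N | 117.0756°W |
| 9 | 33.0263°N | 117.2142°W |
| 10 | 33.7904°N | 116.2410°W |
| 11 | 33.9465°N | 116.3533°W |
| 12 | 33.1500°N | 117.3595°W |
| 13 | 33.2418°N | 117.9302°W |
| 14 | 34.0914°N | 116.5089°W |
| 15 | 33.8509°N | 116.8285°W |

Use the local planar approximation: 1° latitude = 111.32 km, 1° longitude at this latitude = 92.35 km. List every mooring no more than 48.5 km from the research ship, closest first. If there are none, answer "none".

Distances from 33.7608°N, 117.1533°W:
1: √((0.3037·111.32)² + (1.2009·92.35)²) = √(1142.973021 + 12299.500917) = 115.9417 km
2: √((-1.0468·111.32)² + (0.2626·92.35)²) = √(13579.188695 + 588.116336) = 119.0265 km
3: √((-0.8281·111.32)² + (1.3656·92.35)²) = √(8497.906818 + 15904.529125) = 156.2128 km
4: √((-1.0876·111.32)² + (1.3590·92.35)²) = √(14658.340075 + 15751.166163) = 174.3832 km
5: √((1.1408·111.32)² + (0.9973·92.35)²) = √(16127.439462 + 8482.530651) = 156.8757 km
6: √((0.5805·111.32)² + (-0.1121·92.35)²) = √(4175.907244 + 107.172910) = 65.4452 km
7: √((-1.0907·111.32)² + (0.7906·92.35)²) = √(14742.020867 + 5330.739002) = 141.6784 km
8: √((1.1566·111.32)² + (0.0777·92.35)²) = √(16577.260847 + 51.489164) = 128.9525 km
9: √((-0.7345·111.32)² + (-0.0609·92.35)²) = √(6685.440001 + 31.630670) = 81.9577 km
10: √((0.0296·111.32)² + (0.9123·92.35)²) = √(10.857499 + 7098.214993) = 84.3153 km
11: √((0.1857·111.32)² + (0.8000·92.35)²) = √(427.336711 + 5458.254400) = 76.7176 km
12: √((-0.6108·111.32)² + (-0.2062·92.35)²) = √(4623.218849 + 362.619472) = 70.6105 km
13: √((-0.5190·111.32)² + (-0.7769·92.35)²) = √(3337.959869 + 5147.591113) = 92.1171 km
14: √((0.3306·111.32)² + (0.6444·92.35)²) = √(1354.416057 + 3541.480567) = 69.9707 km
15: √((0.0901·111.32)² + (0.3248·92.35)²) = √(100.599536 + 899.716822) = 31.6278 km
Threshold 48.5 km: 15 (31.6278 km) is within range.

15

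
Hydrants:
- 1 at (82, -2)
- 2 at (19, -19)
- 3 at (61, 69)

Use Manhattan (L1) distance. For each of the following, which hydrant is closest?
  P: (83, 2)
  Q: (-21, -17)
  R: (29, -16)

P→1; Q→2; R→2

P at (83, 2):
  1: 5
  2: 85
  3: 89
  → nearest: 1 (5)
Q at (-21, -17):
  1: 118
  2: 42
  3: 168
  → nearest: 2 (42)
R at (29, -16):
  1: 67
  2: 13
  3: 117
  → nearest: 2 (13)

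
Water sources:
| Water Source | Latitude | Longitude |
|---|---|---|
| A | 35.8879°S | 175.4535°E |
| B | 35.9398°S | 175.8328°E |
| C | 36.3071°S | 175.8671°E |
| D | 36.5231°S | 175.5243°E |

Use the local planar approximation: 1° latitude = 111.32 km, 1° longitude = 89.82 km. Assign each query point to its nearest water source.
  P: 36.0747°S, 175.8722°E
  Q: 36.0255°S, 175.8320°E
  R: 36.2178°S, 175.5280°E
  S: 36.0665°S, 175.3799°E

P→B; Q→B; R→C; S→A

P at 36.0747°S, 175.8722°E:
  A: √((0.1868·111.32)² + (-0.4187·89.82)²) = √(432.414391 + 1414.334135) = 42.9738 km
  B: √((0.1349·111.32)² + (-0.0394·89.82)²) = √(225.512331 + 12.523870) = 15.4284 km
  C: √((-0.2324·111.32)² + (-0.0051·89.82)²) = √(669.296637 + 0.209839) = 25.8748 km
  D: √((-0.4484·111.32)² + (-0.3479·89.82)²) = √(2491.595875 + 976.461128) = 58.8902 km
  → nearest: B (15.4284 km)
Q at 36.0255°S, 175.8320°E:
  A: √((0.1376·111.32)² + (-0.3785·89.82)²) = √(234.629850 + 1155.787170) = 37.2883 km
  B: √((0.0857·111.32)² + (0.0008·89.82)²) = √(91.013966 + 0.005163) = 9.5404 km
  C: √((-0.2816·111.32)² + (0.0351·89.82)²) = √(982.679048 + 9.939404) = 31.5058 km
  D: √((-0.4976·111.32)² + (-0.3077·89.82)²) = √(3068.365837 + 763.837708) = 61.9048 km
  → nearest: B (9.5404 km)
R at 36.2178°S, 175.5280°E:
  A: √((0.3299·111.32)² + (-0.0745·89.82)²) = √(1348.686550 + 44.777377) = 37.3291 km
  B: √((0.2780·111.32)² + (0.3048·89.82)²) = √(957.714333 + 749.507576) = 41.3185 km
  C: √((-0.0893·111.32)² + (0.3391·89.82)²) = √(98.821016 + 927.687449) = 32.0392 km
  D: √((-0.3053·111.32)² + (-0.0037·89.82)²) = √(1155.047924 + 0.110446) = 33.9876 km
  → nearest: C (32.0392 km)
S at 36.0665°S, 175.3799°E:
  A: √((0.1786·111.32)² + (0.0736·89.82)²) = √(395.284063 + 43.702042) = 20.9520 km
  B: √((0.1267·111.32)² + (0.4529·89.82)²) = √(198.929699 + 1654.819930) = 43.0552 km
  C: √((-0.2406·111.32)² + (0.4872·89.82)²) = √(717.360800 + 1914.964206) = 51.3062 km
  D: √((-0.4566·111.32)² + (0.1444·89.82)²) = √(2583.557964 + 168.221108) = 52.4574 km
  → nearest: A (20.9520 km)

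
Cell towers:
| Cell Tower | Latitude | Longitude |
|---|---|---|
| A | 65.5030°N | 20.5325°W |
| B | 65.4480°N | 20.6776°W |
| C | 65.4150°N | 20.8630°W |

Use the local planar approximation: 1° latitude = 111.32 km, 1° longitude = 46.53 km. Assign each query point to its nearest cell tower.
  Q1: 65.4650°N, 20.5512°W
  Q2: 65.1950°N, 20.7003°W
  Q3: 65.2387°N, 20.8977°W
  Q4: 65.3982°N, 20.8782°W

Q1 at 65.4650°N, 20.5512°W:
  A: √((0.0380·111.32)² + (0.0187·46.53)²) = √(17.894254 + 0.757093) = 4.3187 km
  B: √((-0.0170·111.32)² + (-0.1264·46.53)²) = √(3.581329 + 34.590772) = 6.1784 km
  C: √((-0.0500·111.32)² + (-0.3118·46.53)²) = √(30.980356 + 210.483631) = 15.5391 km
  → nearest: A (4.3187 km)
Q2 at 65.1950°N, 20.7003°W:
  A: √((0.3080·111.32)² + (0.1678·46.53)²) = √(1175.568197 + 60.960710) = 35.1643 km
  B: √((0.2530·111.32)² + (0.0227·46.53)²) = √(793.208643 + 1.115624) = 28.1838 km
  C: √((0.2200·111.32)² + (-0.1627·46.53)²) = √(599.779692 + 57.311426) = 25.6338 km
  → nearest: C (25.6338 km)
Q3 at 65.2387°N, 20.8977°W:
  A: √((0.2643·111.32)² + (0.3652·46.53)²) = √(865.646787 + 288.753756) = 33.9765 km
  B: √((0.2093·111.32)² + (0.2201·46.53)²) = √(542.856262 + 104.883263) = 25.4507 km
  C: √((0.1763·111.32)² + (0.0347·46.53)²) = √(385.168729 + 2.606904) = 19.6920 km
  → nearest: C (19.6920 km)
Q4 at 65.3982°N, 20.8782°W:
  A: √((0.1048·111.32)² + (0.3457·46.53)²) = √(136.103396 + 258.740769) = 19.8707 km
  B: √((0.0498·111.32)² + (0.2006·46.53)²) = √(30.733009 + 87.122025) = 10.8561 km
  C: √((0.0168·111.32)² + (0.0152·46.53)²) = √(3.497558 + 0.500211) = 1.9994 km
  → nearest: C (1.9994 km)

Q1→A; Q2→C; Q3→C; Q4→C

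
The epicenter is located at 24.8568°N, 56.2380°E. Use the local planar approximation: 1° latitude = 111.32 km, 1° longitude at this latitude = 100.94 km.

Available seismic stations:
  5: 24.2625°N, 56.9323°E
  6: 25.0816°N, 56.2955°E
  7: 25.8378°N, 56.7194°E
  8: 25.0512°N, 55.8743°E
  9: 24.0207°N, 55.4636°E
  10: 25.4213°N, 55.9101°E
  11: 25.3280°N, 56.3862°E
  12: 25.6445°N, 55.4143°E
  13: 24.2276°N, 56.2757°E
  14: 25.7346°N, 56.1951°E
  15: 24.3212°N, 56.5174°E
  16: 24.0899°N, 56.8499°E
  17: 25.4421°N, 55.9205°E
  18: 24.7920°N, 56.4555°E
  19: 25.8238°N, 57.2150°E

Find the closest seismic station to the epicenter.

18

Distances from 24.8568°N, 56.2380°E:
5: 96.3763 km
6: 25.6890 km
7: 119.5280 km
8: 42.6155 km
9: 121.5447 km
10: 71.0238 km
11: 54.5454 km
12: 120.8385 km
13: 70.1458 km
14: 97.8126 km
15: 65.9567 km
16: 105.3717 km
17: 72.6110 km
18: 23.1092 km
19: 145.9909 km
Minimum: 18 at 23.1092 km.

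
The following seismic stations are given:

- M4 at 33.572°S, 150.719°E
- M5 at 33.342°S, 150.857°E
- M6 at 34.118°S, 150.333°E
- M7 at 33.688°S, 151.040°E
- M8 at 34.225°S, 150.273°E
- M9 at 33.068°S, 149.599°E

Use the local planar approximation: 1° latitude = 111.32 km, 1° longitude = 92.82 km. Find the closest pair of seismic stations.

M6 and M8

Pairwise distances:
M4–M5: 28.629 km
M4–M6: 70.555 km
M4–M7: 32.473 km
M4–M8: 83.653 km
M4–M9: 118.132 km
M5–M6: 99.136 km
M5–M7: 42.096 km
M5–M8: 112.252 km
M5–M9: 120.686 km
M6–M7: 81.227 km
M6–M8: 13.149 km
M6–M9: 135.292 km
M7–M8: 92.962 km
M7–M9: 150.511 km
M8–M9: 143.187 km
Closest pair: M6–M8 at 13.149 km.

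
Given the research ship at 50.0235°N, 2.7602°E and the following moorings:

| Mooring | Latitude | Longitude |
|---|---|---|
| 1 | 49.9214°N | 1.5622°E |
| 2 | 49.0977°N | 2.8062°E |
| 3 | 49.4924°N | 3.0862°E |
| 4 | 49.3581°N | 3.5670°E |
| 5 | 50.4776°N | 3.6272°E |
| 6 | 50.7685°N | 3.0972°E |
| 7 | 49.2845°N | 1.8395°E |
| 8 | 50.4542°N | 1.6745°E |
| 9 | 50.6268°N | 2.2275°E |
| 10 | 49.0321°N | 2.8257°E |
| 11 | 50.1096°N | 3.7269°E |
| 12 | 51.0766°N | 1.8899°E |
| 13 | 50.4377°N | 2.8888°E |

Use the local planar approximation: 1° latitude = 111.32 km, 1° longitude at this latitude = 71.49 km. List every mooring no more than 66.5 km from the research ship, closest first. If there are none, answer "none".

13, 3

Distances from 50.0235°N, 2.7602°E:
1: √((-0.1021·111.32)² + (-1.1980·71.49)²) = √(129.180773 + 7335.069451) = 86.3959 km
2: √((-0.9258·111.32)² + (0.0460·71.49)²) = √(10621.375143 + 10.814495) = 103.1125 km
3: √((-0.5311·111.32)² + (0.3260·71.49)²) = √(3495.417033 + 543.157517) = 63.5498 km
4: √((-0.6654·111.32)² + (0.8068·71.49)²) = √(5486.709775 + 3326.766911) = 93.8801 km
5: √((0.4541·111.32)² + (0.8670·71.49)²) = √(2555.344153 + 3841.747250) = 79.9818 km
6: √((0.7450·111.32)² + (0.3370·71.49)²) = √(6877.948836 + 580.430728) = 86.3619 km
7: √((-0.7390·111.32)² + (-0.9207·71.49)²) = √(6767.609200 + 4332.383373) = 105.3565 km
8: √((0.4307·111.32)² + (-1.0857·71.49)²) = √(2298.773272 + 6024.351032) = 91.2312 km
9: √((0.6033·111.32)² + (-0.5327·71.49)²) = √(4510.379098 + 1450.293791) = 77.2054 km
10: √((-0.9914·111.32)² + (0.0655·71.49)²) = √(12179.914074 + 21.926696) = 110.4619 km
11: √((0.0861·111.32)² + (0.9667·71.49)²) = √(91.865554 + 4776.106819) = 69.7709 km
12: √((1.0531·111.32)² + (-0.8703·71.49)²) = √(13743.128932 + 3871.048042) = 132.7184 km
13: √((0.4142·111.32)² + (0.1286·71.49)²) = √(2126.016273 + 84.522538) = 47.0164 km
Threshold 66.5 km: 13 (47.0164 km), 3 (63.5498 km) are within range.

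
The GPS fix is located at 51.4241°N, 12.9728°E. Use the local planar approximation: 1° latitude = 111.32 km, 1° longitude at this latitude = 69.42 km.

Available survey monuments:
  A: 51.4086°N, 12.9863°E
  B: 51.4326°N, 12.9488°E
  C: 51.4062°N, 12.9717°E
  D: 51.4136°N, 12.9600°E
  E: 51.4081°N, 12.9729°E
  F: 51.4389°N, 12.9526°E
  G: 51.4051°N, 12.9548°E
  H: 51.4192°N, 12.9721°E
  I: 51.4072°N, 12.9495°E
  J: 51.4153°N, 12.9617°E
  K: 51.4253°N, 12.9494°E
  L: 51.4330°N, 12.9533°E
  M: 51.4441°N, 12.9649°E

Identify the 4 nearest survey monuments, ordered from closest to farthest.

H, J, D, K

Distances from 51.4241°N, 12.9728°E:
A: √((-0.0155·111.32)² + (0.0135·69.42)²) = √(2.977212 + 0.878288) = 1.9635 km
B: √((0.0085·111.32)² + (-0.0240·69.42)²) = √(0.895332 + 2.775823) = 1.9160 km
C: √((-0.0179·111.32)² + (-0.0011·69.42)²) = √(3.970566 + 0.005831) = 1.9941 km
D: √((-0.0105·111.32)² + (-0.0128·69.42)²) = √(1.366234 + 0.789567) = 1.4683 km
E: √((-0.0160·111.32)² + (0.0001·69.42)²) = √(3.172388 + 0.000048) = 1.7811 km
F: √((0.0148·111.32)² + (-0.0202·69.42)²) = √(2.714375 + 1.966400) = 2.1635 km
G: √((-0.0190·111.32)² + (-0.0180·69.42)²) = √(4.473563 + 1.561400) = 2.4566 km
H: √((-0.0049·111.32)² + (-0.0007·69.42)²) = √(0.297535 + 0.002361) = 0.5476 km
I: √((-0.0169·111.32)² + (-0.0233·69.42)²) = √(3.539320 + 2.616261) = 2.4810 km
J: √((-0.0088·111.32)² + (-0.0111·69.42)²) = √(0.959648 + 0.593766) = 1.2464 km
K: √((0.0012·111.32)² + (-0.0234·69.42)²) = √(0.017845 + 2.638766) = 1.6299 km
L: √((0.0089·111.32)² + (-0.0195·69.42)²) = √(0.981582 + 1.832477) = 1.6775 km
M: √((0.0200·111.32)² + (-0.0079·69.42)²) = √(4.956857 + 0.300762) = 2.2929 km
Sorted: H (0.5476 km) < J (1.2464 km) < D (1.4683 km) < K (1.6299 km) < L (1.6775 km) < E (1.7811 km) < …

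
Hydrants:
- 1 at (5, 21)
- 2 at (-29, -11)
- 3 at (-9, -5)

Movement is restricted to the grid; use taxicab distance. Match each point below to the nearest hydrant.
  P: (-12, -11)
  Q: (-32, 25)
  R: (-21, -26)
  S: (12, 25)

P→3; Q→2; R→2; S→1

P at (-12, -11):
  1: |17| + |32| = 17 + 32 = 49
  2: |-17| + |0| = 17 + 0 = 17
  3: |3| + |6| = 3 + 6 = 9
  → nearest: 3 (9)
Q at (-32, 25):
  1: |37| + |-4| = 37 + 4 = 41
  2: |3| + |-36| = 3 + 36 = 39
  3: |23| + |-30| = 23 + 30 = 53
  → nearest: 2 (39)
R at (-21, -26):
  1: |26| + |47| = 26 + 47 = 73
  2: |-8| + |15| = 8 + 15 = 23
  3: |12| + |21| = 12 + 21 = 33
  → nearest: 2 (23)
S at (12, 25):
  1: |-7| + |-4| = 7 + 4 = 11
  2: |-41| + |-36| = 41 + 36 = 77
  3: |-21| + |-30| = 21 + 30 = 51
  → nearest: 1 (11)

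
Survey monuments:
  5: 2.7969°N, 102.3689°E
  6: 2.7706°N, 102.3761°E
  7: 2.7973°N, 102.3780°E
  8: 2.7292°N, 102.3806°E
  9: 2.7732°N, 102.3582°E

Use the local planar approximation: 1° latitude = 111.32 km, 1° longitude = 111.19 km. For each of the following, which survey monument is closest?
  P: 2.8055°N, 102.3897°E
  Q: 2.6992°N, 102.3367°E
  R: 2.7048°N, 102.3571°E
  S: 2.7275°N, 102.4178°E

P at 2.8055°N, 102.3897°E:
  5: 2.5031 km
  6: 4.1690 km
  7: 1.5892 km
  8: 8.5538 km
  9: 5.0196 km
  → nearest: 7 (1.5892 km)
Q at 2.6992°N, 102.3367°E:
  5: 11.4501 km
  6: 9.0756 km
  7: 11.8467 km
  8: 5.9143 km
  9: 8.5775 km
  → nearest: 8 (5.9143 km)
R at 2.7048°N, 102.3571°E:
  5: 10.3362 km
  6: 7.6234 km
  7: 10.5561 km
  8: 3.7690 km
  9: 7.6153 km
  → nearest: 8 (3.7690 km)
S at 2.7275°N, 102.4178°E:
  5: 9.4471 km
  6: 6.6722 km
  7: 8.9420 km
  8: 4.1406 km
  9: 8.3545 km
  → nearest: 8 (4.1406 km)

P→7; Q→8; R→8; S→8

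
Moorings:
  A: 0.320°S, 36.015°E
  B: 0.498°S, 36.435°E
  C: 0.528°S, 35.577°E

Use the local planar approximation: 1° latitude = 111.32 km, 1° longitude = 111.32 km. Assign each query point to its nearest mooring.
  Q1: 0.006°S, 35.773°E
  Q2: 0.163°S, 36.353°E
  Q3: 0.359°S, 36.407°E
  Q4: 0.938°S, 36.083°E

Q1 at 0.006°S, 35.773°E:
  A: 44.131 km
  B: 91.818 km
  C: 62.070 km
  → nearest: A (44.131 km)
Q2 at 0.163°S, 36.353°E:
  A: 41.487 km
  B: 38.393 km
  C: 95.463 km
  → nearest: B (38.393 km)
Q3 at 0.359°S, 36.407°E:
  A: 43.853 km
  B: 15.784 km
  C: 94.291 km
  → nearest: B (15.784 km)
Q4 at 0.938°S, 36.083°E:
  A: 69.211 km
  B: 62.726 km
  C: 72.498 km
  → nearest: B (62.726 km)

Q1→A; Q2→B; Q3→B; Q4→B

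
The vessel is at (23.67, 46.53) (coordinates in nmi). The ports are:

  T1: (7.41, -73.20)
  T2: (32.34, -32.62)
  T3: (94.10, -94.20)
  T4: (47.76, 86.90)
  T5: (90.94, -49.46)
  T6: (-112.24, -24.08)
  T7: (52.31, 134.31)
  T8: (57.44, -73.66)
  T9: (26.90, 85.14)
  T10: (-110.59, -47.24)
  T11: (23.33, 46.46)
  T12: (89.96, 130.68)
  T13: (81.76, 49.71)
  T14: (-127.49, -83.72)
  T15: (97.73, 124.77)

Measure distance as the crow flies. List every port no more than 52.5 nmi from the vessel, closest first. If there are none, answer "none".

T11, T9, T4

Distances from (23.67, 46.53):
T1: 120.83 nmi
T2: 79.62 nmi
T3: 157.37 nmi
T4: 47.01 nmi
T5: 117.21 nmi
T6: 153.16 nmi
T7: 92.33 nmi
T8: 124.84 nmi
T9: 38.74 nmi
T10: 163.76 nmi
T11: 0.35 nmi
T12: 107.12 nmi
T13: 58.18 nmi
T14: 199.54 nmi
T15: 107.73 nmi
Threshold 52.5 nmi: T11 (0.35 nmi), T9 (38.74 nmi), T4 (47.01 nmi) are within range.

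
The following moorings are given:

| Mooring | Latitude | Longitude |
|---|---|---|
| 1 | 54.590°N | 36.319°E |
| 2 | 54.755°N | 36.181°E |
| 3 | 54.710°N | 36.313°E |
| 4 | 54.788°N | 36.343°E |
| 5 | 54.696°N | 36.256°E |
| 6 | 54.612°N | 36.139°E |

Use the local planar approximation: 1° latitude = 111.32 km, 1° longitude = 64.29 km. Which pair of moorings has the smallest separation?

Pairwise distances:
1–2: √((0.165·111.32)² + (-0.138·64.29)²) = √(337.37608 + 78.71274) = 20.398 km
1–3: √((0.120·111.32)² + (-0.006·64.29)²) = √(178.44685 + 0.14880) = 13.364 km
1–4: √((0.198·111.32)² + (0.024·64.29)²) = √(485.82155 + 2.38073) = 22.095 km
1–5: √((0.106·111.32)² + (-0.063·64.29)²) = √(139.23811 + 16.40469) = 12.476 km
1–6: √((0.022·111.32)² + (-0.180·64.29)²) = √(5.99780 + 133.91581) = 11.829 km
2–3: √((-0.045·111.32)² + (0.132·64.29)²) = √(25.09409 + 72.01695) = 9.854 km
2–4: √((0.033·111.32)² + (0.162·64.29)²) = √(13.49504 + 108.47181) = 11.044 km
2–5: √((-0.059·111.32)² + (0.075·64.29)²) = √(43.13705 + 23.24927) = 8.148 km
2–6: √((-0.143·111.32)² + (-0.042·64.29)²) = √(253.40692 + 7.29097) = 16.146 km
3–4: √((0.078·111.32)² + (0.030·64.29)²) = √(75.39379 + 3.71988) = 8.895 km
3–5: √((-0.014·111.32)² + (-0.057·64.29)²) = √(2.42886 + 13.42878) = 3.982 km
3–6: √((-0.098·111.32)² + (-0.174·64.29)²) = √(119.01414 + 125.13689) = 15.625 km
4–5: √((-0.092·111.32)² + (-0.087·64.29)²) = √(104.88709 + 31.28422) = 11.669 km
4–6: √((-0.176·111.32)² + (-0.204·64.29)²) = √(383.85900 + 172.00742) = 23.577 km
5–6: √((-0.084·111.32)² + (-0.117·64.29)²) = √(87.43896 + 56.57943) = 12.001 km
Closest pair: 3–5 at 3.982 km.

3 and 5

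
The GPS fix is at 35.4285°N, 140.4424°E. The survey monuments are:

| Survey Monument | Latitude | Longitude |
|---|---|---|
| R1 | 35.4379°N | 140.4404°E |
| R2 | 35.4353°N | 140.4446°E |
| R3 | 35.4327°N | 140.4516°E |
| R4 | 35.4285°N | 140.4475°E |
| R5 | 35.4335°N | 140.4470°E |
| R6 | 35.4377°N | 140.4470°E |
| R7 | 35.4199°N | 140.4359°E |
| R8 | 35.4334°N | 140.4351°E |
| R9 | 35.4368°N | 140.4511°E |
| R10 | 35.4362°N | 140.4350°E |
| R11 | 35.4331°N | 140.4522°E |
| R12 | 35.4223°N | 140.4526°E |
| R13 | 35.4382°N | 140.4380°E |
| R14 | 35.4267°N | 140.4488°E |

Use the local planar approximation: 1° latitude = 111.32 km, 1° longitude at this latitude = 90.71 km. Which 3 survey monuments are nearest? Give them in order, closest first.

Distances from 35.4285°N, 140.4424°E:
R1: 1.0620 km
R2: 0.7828 km
R3: 0.9566 km
R4: 0.4626 km
R5: 0.6956 km
R6: 1.1059 km
R7: 1.1244 km
R8: 0.8579 km
R9: 1.2151 km
R10: 1.0887 km
R11: 1.0259 km
R12: 1.1543 km
R13: 1.1512 km
R14: 0.6142 km
Sorted: R4 (0.4626 km) < R14 (0.6142 km) < R5 (0.6956 km) < R2 (0.7828 km) < R8 (0.8579 km) < …

R4, R14, R5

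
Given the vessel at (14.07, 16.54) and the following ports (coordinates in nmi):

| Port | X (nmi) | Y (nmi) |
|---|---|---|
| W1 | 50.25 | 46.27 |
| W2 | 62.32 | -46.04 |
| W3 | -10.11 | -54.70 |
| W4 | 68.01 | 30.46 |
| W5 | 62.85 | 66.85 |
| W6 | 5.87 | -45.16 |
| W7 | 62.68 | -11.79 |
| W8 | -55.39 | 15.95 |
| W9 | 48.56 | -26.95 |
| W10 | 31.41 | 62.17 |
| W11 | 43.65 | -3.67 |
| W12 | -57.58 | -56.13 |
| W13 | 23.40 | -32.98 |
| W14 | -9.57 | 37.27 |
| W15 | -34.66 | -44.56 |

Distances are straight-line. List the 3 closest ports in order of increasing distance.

Distances from (14.07, 16.54):
W1: √((36.18)² + (29.73)²) = √(1308.9924 + 883.8729) = 46.83 nmi
W2: √((48.25)² + (-62.58)²) = √(2328.0625 + 3916.2564) = 79.02 nmi
W3: √((-24.18)² + (-71.24)²) = √(584.6724 + 5075.1376) = 75.23 nmi
W4: √((53.94)² + (13.92)²) = √(2909.5236 + 193.7664) = 55.71 nmi
W5: √((48.78)² + (50.31)²) = √(2379.4884 + 2531.0961) = 70.08 nmi
W6: √((-8.20)² + (-61.70)²) = √(67.2400 + 3806.8900) = 62.24 nmi
W7: √((48.61)² + (-28.33)²) = √(2362.9321 + 802.5889) = 56.26 nmi
W8: √((-69.46)² + (-0.59)²) = √(4824.6916 + 0.3481) = 69.46 nmi
W9: √((34.49)² + (-43.49)²) = √(1189.5601 + 1891.3801) = 55.51 nmi
W10: √((17.34)² + (45.63)²) = √(300.6756 + 2082.0969) = 48.81 nmi
W11: √((29.58)² + (-20.21)²) = √(874.9764 + 408.4441) = 35.82 nmi
W12: √((-71.65)² + (-72.67)²) = √(5133.7225 + 5280.9289) = 102.05 nmi
W13: √((9.33)² + (-49.52)²) = √(87.0489 + 2452.2304) = 50.39 nmi
W14: √((-23.64)² + (20.73)²) = √(558.8496 + 429.7329) = 31.44 nmi
W15: √((-48.73)² + (-61.10)²) = √(2374.6129 + 3733.2100) = 78.15 nmi
Sorted: W14 (31.44 nmi) < W11 (35.82 nmi) < W1 (46.83 nmi) < W10 (48.81 nmi) < W13 (50.39 nmi) < …

W14, W11, W1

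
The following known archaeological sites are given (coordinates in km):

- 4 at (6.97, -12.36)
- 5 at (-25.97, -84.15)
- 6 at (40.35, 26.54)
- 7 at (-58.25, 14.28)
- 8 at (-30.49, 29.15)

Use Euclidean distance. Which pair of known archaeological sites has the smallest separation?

7 and 8

Pairwise distances:
7–8: √((27.76)² + (14.87)²) = √(770.6176 + 221.1169) = 31.49 km
4–6: √((33.38)² + (38.90)²) = √(1114.2244 + 1513.2100) = 51.26 km
4–8: √((-37.46)² + (41.51)²) = √(1403.2516 + 1723.0801) = 55.91 km
4–7: √((-65.22)² + (26.64)²) = √(4253.6484 + 709.6896) = 70.45 km
6–8: √((-70.84)² + (2.61)²) = √(5018.3056 + 6.8121) = 70.89 km
4–5: √((-32.94)² + (-71.79)²) = √(1085.0436 + 5153.8041) = 78.99 km
6–7: √((-98.60)² + (-12.26)²) = √(9721.9600 + 150.3076) = 99.36 km
5–7: √((-32.28)² + (98.43)²) = √(1041.9984 + 9688.4649) = 103.59 km
5–8: √((-4.52)² + (113.30)²) = √(20.4304 + 12836.8900) = 113.39 km
5–6: √((66.32)² + (110.69)²) = √(4398.3424 + 12252.2761) = 129.04 km
Closest pair: 7–8 at 31.49 km.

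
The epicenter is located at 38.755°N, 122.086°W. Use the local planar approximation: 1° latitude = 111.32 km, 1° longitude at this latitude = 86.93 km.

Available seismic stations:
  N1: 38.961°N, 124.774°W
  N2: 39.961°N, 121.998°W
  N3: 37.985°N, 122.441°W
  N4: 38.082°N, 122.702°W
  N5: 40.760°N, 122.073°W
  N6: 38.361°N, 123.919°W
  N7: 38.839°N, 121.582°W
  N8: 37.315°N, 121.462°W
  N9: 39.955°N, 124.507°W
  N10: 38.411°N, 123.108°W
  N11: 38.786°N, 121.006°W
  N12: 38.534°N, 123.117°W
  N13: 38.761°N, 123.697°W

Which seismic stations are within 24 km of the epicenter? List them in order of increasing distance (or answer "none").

Distances from 38.755°N, 122.086°W:
N1: 234.790 km
N2: 134.470 km
N3: 91.102 km
N4: 92.088 km
N5: 223.199 km
N6: 165.269 km
N7: 44.799 km
N8: 169.230 km
N9: 249.273 km
N10: 96.744 km
N11: 93.948 km
N12: 92.940 km
N13: 140.046 km
Threshold 24 km: none within range.

none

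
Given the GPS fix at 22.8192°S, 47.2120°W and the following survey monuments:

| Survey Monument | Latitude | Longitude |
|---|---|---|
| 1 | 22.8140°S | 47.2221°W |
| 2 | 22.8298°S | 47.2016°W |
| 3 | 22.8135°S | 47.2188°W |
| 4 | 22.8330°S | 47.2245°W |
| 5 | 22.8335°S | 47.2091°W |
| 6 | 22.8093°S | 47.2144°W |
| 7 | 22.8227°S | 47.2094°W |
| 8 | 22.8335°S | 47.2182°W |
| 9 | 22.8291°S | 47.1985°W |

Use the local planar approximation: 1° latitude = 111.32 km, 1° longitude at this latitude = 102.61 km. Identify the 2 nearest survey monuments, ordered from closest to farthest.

7, 3

Distances from 22.8192°S, 47.2120°W:
1: 1.1871 km
2: 1.5910 km
3: 0.9431 km
4: 2.0013 km
5: 1.6194 km
6: 1.1292 km
7: 0.4722 km
8: 1.7143 km
9: 1.7701 km
Sorted: 7 (0.4722 km) < 3 (0.9431 km) < 6 (1.1292 km) < 1 (1.1871 km) < …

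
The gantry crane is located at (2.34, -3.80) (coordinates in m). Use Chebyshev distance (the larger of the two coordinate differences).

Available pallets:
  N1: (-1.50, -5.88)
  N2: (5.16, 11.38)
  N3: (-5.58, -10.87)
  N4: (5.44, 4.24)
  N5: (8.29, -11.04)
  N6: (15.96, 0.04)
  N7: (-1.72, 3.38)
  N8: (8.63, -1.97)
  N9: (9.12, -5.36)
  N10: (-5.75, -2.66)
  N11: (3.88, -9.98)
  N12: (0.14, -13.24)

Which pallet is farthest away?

Distances from (2.34, -3.80):
N1: max(|-3.84|, |-2.08|) = 3.84 m
N2: max(|2.82|, |15.18|) = 15.18 m
N3: max(|-7.92|, |-7.07|) = 7.92 m
N4: max(|3.10|, |8.04|) = 8.04 m
N5: max(|5.95|, |-7.24|) = 7.24 m
N6: max(|13.62|, |3.84|) = 13.62 m
N7: max(|-4.06|, |7.18|) = 7.18 m
N8: max(|6.29|, |1.83|) = 6.29 m
N9: max(|6.78|, |-1.56|) = 6.78 m
N10: max(|-8.09|, |1.14|) = 8.09 m
N11: max(|1.54|, |-6.18|) = 6.18 m
N12: max(|-2.20|, |-9.44|) = 9.44 m
Maximum: N2 at 15.18 m.

N2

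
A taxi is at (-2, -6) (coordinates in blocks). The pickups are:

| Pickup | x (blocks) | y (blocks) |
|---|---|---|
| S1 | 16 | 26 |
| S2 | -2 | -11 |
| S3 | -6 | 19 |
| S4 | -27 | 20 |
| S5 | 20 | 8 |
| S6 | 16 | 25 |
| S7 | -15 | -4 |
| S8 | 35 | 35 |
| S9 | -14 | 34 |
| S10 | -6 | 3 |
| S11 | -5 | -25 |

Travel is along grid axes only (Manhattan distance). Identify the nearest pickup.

Distances from (-2, -6):
S1: 50 blocks
S2: 5 blocks
S3: 29 blocks
S4: 51 blocks
S5: 36 blocks
S6: 49 blocks
S7: 15 blocks
S8: 78 blocks
S9: 52 blocks
S10: 13 blocks
S11: 22 blocks
Minimum: S2 at 5 blocks.

S2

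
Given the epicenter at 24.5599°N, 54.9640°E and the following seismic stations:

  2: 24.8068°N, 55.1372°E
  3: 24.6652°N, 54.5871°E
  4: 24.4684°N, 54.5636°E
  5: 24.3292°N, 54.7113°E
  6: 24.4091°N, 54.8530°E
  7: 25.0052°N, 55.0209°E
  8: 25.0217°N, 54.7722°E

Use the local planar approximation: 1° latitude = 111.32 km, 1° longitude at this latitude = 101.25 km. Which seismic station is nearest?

Distances from 24.5599°N, 54.9640°E:
2: 32.6029 km
3: 39.9209 km
4: 41.8005 km
5: 36.2516 km
6: 20.2019 km
7: 49.9045 km
8: 54.9533 km
Minimum: 6 at 20.2019 km.

6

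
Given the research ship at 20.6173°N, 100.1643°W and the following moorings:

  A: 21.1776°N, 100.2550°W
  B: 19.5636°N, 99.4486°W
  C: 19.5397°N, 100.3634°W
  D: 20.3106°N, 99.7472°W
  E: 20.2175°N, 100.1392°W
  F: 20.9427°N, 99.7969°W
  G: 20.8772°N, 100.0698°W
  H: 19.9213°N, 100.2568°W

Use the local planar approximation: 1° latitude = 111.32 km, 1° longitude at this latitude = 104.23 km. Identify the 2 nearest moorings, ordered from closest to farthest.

Distances from 20.6173°N, 100.1643°W:
A: √((0.5603·111.32)² + (-0.0907·104.23)²) = √(3890.340732 + 89.371706) = 63.0850 km
B: √((-1.0537·111.32)² + (0.7157·104.23)²) = √(13758.793591 + 5564.773728) = 139.0092 km
C: √((-1.0776·111.32)² + (-0.1991·104.23)²) = √(14390.025408 + 430.653514) = 121.7402 km
D: √((-0.3067·111.32)² + (0.4171·104.23)²) = √(1165.665512 + 1890.017630) = 55.2782 km
E: √((-0.3998·111.32)² + (0.0251·104.23)²) = √(1980.760537 + 6.844361) = 44.5826 km
F: √((0.3254·111.32)² + (0.3674·104.23)²) = √(1312.143981 + 1466.438248) = 52.7123 km
G: √((0.2599·111.32)² + (0.0945·104.23)²) = √(837.064559 + 97.017280) = 30.5628 km
H: √((-0.6960·111.32)² + (-0.0925·104.23)²) = √(6002.952053 + 92.954184) = 78.0763 km
Sorted: G (30.5628 km) < E (44.5826 km) < F (52.7123 km) < D (55.2782 km) < …

G, E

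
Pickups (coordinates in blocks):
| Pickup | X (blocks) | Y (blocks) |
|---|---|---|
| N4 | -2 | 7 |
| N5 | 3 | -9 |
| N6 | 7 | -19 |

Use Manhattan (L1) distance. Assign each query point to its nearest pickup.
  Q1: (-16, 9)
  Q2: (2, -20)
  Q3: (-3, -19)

Q1 at (-16, 9):
  N4: |14| + |-2| = 14 + 2 = 16 blocks
  N5: |19| + |-18| = 19 + 18 = 37 blocks
  N6: |23| + |-28| = 23 + 28 = 51 blocks
  → nearest: N4 (16 blocks)
Q2 at (2, -20):
  N4: |-4| + |27| = 4 + 27 = 31 blocks
  N5: |1| + |11| = 1 + 11 = 12 blocks
  N6: |5| + |1| = 5 + 1 = 6 blocks
  → nearest: N6 (6 blocks)
Q3 at (-3, -19):
  N4: |1| + |26| = 1 + 26 = 27 blocks
  N5: |6| + |10| = 6 + 10 = 16 blocks
  N6: |10| + |0| = 10 + 0 = 10 blocks
  → nearest: N6 (10 blocks)

Q1→N4; Q2→N6; Q3→N6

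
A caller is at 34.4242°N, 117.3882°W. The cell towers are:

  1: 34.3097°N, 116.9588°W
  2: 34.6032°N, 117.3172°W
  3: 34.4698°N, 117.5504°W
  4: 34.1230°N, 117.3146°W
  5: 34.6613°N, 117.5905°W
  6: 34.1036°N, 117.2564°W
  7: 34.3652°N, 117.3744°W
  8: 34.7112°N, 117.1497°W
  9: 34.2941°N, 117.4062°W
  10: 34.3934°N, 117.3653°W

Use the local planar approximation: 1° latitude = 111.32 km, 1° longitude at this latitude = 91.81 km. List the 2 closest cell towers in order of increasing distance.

Distances from 34.4242°N, 117.3882°W:
1: √((-0.1145·111.32)² + (0.4294·91.81)²) = √(162.464085 + 1554.189802) = 41.4325 km
2: √((0.1790·111.32)² + (0.0710·91.81)²) = √(397.056635 + 42.490973) = 20.9654 km
3: √((0.0456·111.32)² + (-0.1622·91.81)²) = √(25.767725 + 221.759214) = 15.7330 km
4: √((-0.3012·111.32)² + (0.0736·91.81)²) = √(1124.233003 + 45.659968) = 34.2037 km
5: √((0.2371·111.32)² + (-0.2023·91.81)²) = √(696.641758 + 344.962384) = 32.2739 km
6: √((-0.3206·111.32)² + (0.1318·91.81)²) = √(1273.718426 + 146.423504) = 37.6848 km
7: √((-0.0590·111.32)² + (0.0138·91.81)²) = √(43.137048 + 1.605233) = 6.6890 km
8: √((0.2870·111.32)² + (0.2385·91.81)²) = √(1020.728377 + 479.464814) = 38.7323 km
9: √((-0.1301·111.32)² + (-0.0180·91.81)²) = √(209.749526 + 2.731021) = 14.5767 km
10: √((-0.0308·111.32)² + (0.0229·91.81)²) = √(11.755682 + 4.420292) = 4.0219 km
Sorted: 10 (4.0219 km) < 7 (6.6890 km) < 9 (14.5767 km) < 3 (15.7330 km) < …

10, 7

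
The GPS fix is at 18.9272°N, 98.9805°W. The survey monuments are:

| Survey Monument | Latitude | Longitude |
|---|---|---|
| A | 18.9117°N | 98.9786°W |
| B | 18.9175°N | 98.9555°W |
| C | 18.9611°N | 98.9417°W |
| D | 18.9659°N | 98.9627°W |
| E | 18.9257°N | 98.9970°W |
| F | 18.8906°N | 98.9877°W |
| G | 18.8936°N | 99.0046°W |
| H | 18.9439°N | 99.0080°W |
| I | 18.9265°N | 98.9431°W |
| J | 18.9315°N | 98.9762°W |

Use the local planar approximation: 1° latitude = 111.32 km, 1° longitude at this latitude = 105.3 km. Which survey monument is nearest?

Distances from 18.9272°N, 98.9805°W:
A: √((-0.0155·111.32)² + (0.0019·105.3)²) = √(2.977212 + 0.040028) = 1.7370 km
B: √((-0.0097·111.32)² + (0.0250·105.3)²) = √(1.165977 + 6.930056) = 2.8454 km
C: √((0.0339·111.32)² + (0.0388·105.3)²) = √(14.241174 + 16.692454) = 5.5618 km
D: √((0.0387·111.32)² + (0.0178·105.3)²) = √(18.559588 + 3.513150) = 4.6982 km
E: √((-0.0015·111.32)² + (-0.0165·105.3)²) = √(0.027882 + 3.018733) = 1.7455 km
F: √((-0.0366·111.32)² + (-0.0072·105.3)²) = √(16.600018 + 0.574807) = 4.1443 km
G: √((-0.0336·111.32)² + (-0.0241·105.3)²) = √(13.990233 + 6.440074) = 4.5200 km
H: √((0.0167·111.32)² + (-0.0275·105.3)²) = √(3.456045 + 8.385368) = 3.4411 km
I: √((-0.0007·111.32)² + (0.0374·105.3)²) = √(0.006072 + 15.509577) = 3.9390 km
J: √((0.0043·111.32)² + (0.0043·105.3)²) = √(0.229131 + 0.205019) = 0.6589 km
Minimum: J at 0.6589 km.

J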